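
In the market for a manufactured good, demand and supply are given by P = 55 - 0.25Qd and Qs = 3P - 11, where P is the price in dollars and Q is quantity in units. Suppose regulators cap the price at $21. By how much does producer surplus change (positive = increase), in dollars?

-840

Rearranging demand gives Qd = 220 - 4P. Setting quantity demanded equal to quantity supplied, 220 - 4P = 3P - 11, gives P* = 33 and Q* = 88.
The ceiling of 21 is below the equilibrium price 33, so it binds.
At P = 21: Qd = 220 - 4·21 = 136 and Qs = 3·21 - 11 = 52.
Producer surplus without the control is ½ · (33 - 11/3) · 88 = 3872/3.
With the ceiling, producers sell 52 units at 21, so PS = ½ · (21 - 11/3) · 52 = 1352/3.
Change in producer surplus = 1352/3 - 3872/3 = -840.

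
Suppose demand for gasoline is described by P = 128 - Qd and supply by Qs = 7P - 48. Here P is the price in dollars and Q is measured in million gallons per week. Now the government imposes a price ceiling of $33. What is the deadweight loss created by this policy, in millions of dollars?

Rearranging demand gives Qd = 128 - P. Equilibrium: 128 - P = 7P - 48, so 176 = 8P and P* = 22, Q* = 106.
Since 33 is above P* = 22, the ceiling does not bind and the free-market outcome prevails.
Since the control does not bind, no trades are prevented and deadweight loss is zero.

0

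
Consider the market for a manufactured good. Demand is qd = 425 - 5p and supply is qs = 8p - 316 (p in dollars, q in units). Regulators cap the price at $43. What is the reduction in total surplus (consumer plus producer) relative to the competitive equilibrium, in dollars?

Equilibrium: 425 - 5p = 8p - 316, so 741 = 13p and p* = 57, q* = 140.
Since 43 < 57, the ceiling is binding.
At p = 43: qd = 425 - 5·43 = 210 and qs = 8·43 - 316 = 28.
Quantity traded falls to 28. At q = 28 the demand price is (425 - 28)/5 = 79.4 and the supply price is (316 + 28)/8 = 43.
Deadweight loss = ½ · (79.4 - 43) · (140 - 28) = ½ · 36.4 · 112 = 2038.4.

2038.4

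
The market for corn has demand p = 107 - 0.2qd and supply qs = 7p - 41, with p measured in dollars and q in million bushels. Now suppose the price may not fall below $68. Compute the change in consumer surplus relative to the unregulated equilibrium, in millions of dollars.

Rearranging demand gives qd = 535 - 5p. Setting quantity demanded equal to quantity supplied, 535 - 5p = 7p - 41, gives p* = 48 and q* = 295.
Because the floor (68) lies above the market-clearing price, it is binding.
At p = 68: qd = 535 - 5·68 = 195 and qs = 7·68 - 41 = 435.
Consumer surplus without the control is ½ · (107 - 48) · 295 = 8702.5.
With the floor, consumers buy 195 units at 68, so CS = ½ · (107 - 68) · 195 = 3802.5.
Change in consumer surplus = 3802.5 - 8702.5 = -4900.

-4900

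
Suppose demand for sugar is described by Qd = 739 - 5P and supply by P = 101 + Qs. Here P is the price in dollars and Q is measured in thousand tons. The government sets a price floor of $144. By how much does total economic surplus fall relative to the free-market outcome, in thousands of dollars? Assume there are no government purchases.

Rearranging supply gives Qs = P - 101. Setting quantity demanded equal to quantity supplied, 739 - 5P = P - 101, gives P* = 140 and Q* = 39.
Because the floor (144) lies above the market-clearing price, it is binding.
At P = 144: Qd = 739 - 5·144 = 19 and Qs = 144 - 101 = 43.
Quantity traded falls to 19. At Q = 19 the demand price is (739 - 19)/5 = 144 and the supply price is 101 + 19 = 120.
Deadweight loss = ½ · (144 - 120) · (39 - 19) = ½ · 24 · 20 = 240.

240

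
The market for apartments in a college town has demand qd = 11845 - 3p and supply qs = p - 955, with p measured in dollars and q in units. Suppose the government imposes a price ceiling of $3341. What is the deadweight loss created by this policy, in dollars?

0

Equilibrium: 11845 - 3p = p - 955, so 12800 = 4p and p* = 3200, q* = 2245.
Since 3341 is above p* = 3200, the ceiling does not bind and the free-market outcome prevails.
Since the control does not bind, no trades are prevented and deadweight loss is zero.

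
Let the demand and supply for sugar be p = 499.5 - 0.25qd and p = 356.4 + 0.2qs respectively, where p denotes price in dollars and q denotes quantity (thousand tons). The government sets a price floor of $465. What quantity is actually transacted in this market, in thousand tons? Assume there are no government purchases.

Rearranging demand gives qd = 1998 - 4p; rearranging supply gives qs = 5p - 1782. In a free market, 1998 - 4p = 5p - 1782 gives the equilibrium p* = 420, q* = 318.
The floor of 465 is above the equilibrium price 420, so it binds.
At p = 465: qd = 1998 - 4·465 = 138 and qs = 5·465 - 1782 = 543.
The quantity actually transacted is the short side, demand: 138.

138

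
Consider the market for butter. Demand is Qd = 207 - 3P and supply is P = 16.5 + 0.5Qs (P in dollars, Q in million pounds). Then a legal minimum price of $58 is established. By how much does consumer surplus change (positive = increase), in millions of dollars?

-480

Rearranging supply gives Qs = 2P - 33. Equilibrium: 207 - 3P = 2P - 33, so 240 = 5P and P* = 48, Q* = 63.
Because the floor (58) lies above the market-clearing price, it is binding.
At P = 58: Qd = 207 - 3·58 = 33 and Qs = 2·58 - 33 = 83.
Consumer surplus without the control is ½ · (69 - 48) · 63 = 661.5.
With the floor, consumers buy 33 units at 58, so CS = ½ · (69 - 58) · 33 = 181.5.
Change in consumer surplus = 181.5 - 661.5 = -480.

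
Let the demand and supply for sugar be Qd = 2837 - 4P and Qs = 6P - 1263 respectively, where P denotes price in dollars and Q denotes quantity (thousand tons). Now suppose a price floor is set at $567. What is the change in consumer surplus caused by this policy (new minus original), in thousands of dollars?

-138631

In a free market, 2837 - 4P = 6P - 1263 gives the equilibrium P* = 410, Q* = 1197.
The floor of 567 is above the equilibrium price 410, so it binds.
At P = 567: Qd = 2837 - 4·567 = 569 and Qs = 6·567 - 1263 = 2139.
Consumer surplus without the control is ½ · (709.25 - 410) · 1197 = 179101.125.
With the floor, consumers buy 569 units at 567, so CS = ½ · (709.25 - 567) · 569 = 40470.125.
Change in consumer surplus = 40470.125 - 179101.125 = -138631.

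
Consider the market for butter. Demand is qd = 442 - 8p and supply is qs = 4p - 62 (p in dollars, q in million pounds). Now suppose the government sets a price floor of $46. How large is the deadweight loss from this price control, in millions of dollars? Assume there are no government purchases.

Equilibrium: 442 - 8p = 4p - 62, so 504 = 12p and p* = 42, q* = 106.
Since 46 > 42, the floor is binding.
At p = 46: qd = 442 - 8·46 = 74 and qs = 4·46 - 62 = 122.
Quantity traded falls to 74. At q = 74 the demand price is (442 - 74)/8 = 46 and the supply price is (62 + 74)/4 = 34.
Deadweight loss = ½ · (46 - 34) · (106 - 74) = ½ · 12 · 32 = 192.

192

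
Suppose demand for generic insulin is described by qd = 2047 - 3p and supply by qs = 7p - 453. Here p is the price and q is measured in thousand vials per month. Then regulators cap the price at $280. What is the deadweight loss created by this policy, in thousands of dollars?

Equilibrium: 2047 - 3p = 7p - 453, so 2500 = 10p and p* = 250, q* = 1297.
Since 280 is above p* = 250, the ceiling does not bind and the free-market outcome prevails.
Since the control does not bind, no trades are prevented and deadweight loss is zero.

0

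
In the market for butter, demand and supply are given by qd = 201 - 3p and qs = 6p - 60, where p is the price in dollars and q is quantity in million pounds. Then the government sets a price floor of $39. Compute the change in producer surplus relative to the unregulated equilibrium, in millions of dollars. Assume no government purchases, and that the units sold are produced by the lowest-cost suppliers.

Equilibrium: 201 - 3p = 6p - 60, so 261 = 9p and p* = 29, q* = 114.
Since 39 > 29, the floor is binding.
At p = 39: qd = 201 - 3·39 = 84 and qs = 6·39 - 60 = 174.
Producer surplus without the control is ½ · (29 - 10) · 114 = 1083.
With the floor, 84 units are sold at 39. The supply price at q = 84 is 24, so PS = ½ · [(39 - 10) + (39 - 24)] · 84 = 1848.
Change in producer surplus = 1848 - 1083 = 765.

765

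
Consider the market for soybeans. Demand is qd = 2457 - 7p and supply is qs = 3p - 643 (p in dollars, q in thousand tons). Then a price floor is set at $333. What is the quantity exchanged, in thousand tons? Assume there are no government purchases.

126

Without the control the market clears where 2457 - 7p = 3p - 643, i.e. p* = 310 and q* = 287.
The floor of 333 is above the equilibrium price 310, so it binds.
At p = 333: qd = 2457 - 7·333 = 126 and qs = 3·333 - 643 = 356.
The quantity actually transacted is the short side, demand: 126.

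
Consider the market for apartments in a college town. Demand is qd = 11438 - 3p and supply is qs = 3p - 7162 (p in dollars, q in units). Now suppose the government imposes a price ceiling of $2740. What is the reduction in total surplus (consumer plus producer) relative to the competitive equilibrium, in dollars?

Setting quantity demanded equal to quantity supplied, 11438 - 3p = 3p - 7162, gives p* = 3100 and q* = 2138.
The ceiling of 2740 is below the equilibrium price 3100, so it binds.
At p = 2740: qd = 11438 - 3·2740 = 3218 and qs = 3·2740 - 7162 = 1058.
Quantity traded falls to 1058. At q = 1058 the demand price is (11438 - 1058)/3 = 3460 and the supply price is (7162 + 1058)/3 = 2740.
Deadweight loss = ½ · (3460 - 2740) · (2138 - 1058) = ½ · 720 · 1080 = 388800.

388800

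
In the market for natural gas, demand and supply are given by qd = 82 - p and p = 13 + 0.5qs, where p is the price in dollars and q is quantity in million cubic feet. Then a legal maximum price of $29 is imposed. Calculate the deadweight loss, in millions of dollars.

Rearranging supply gives qs = 2p - 26. In a free market, 82 - p = 2p - 26 gives the equilibrium p* = 36, q* = 46.
Since 29 < 36, the ceiling is binding.
At p = 29: qd = 82 - 29 = 53 and qs = 2·29 - 26 = 32.
Quantity traded falls to 32. At q = 32 the demand price is 82 - 32 = 50 and the supply price is (26 + 32)/2 = 29.
Deadweight loss = ½ · (50 - 29) · (46 - 32) = ½ · 21 · 14 = 147.

147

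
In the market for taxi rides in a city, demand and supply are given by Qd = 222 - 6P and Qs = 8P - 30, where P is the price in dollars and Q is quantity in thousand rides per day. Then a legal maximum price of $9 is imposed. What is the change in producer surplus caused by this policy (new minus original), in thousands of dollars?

-702

Equilibrium: 222 - 6P = 8P - 30, so 252 = 14P and P* = 18, Q* = 114.
The ceiling of 9 is below the equilibrium price 18, so it binds.
At P = 9: Qd = 222 - 6·9 = 168 and Qs = 8·9 - 30 = 42.
Producer surplus without the control is ½ · (18 - 3.75) · 114 = 812.25.
With the ceiling, producers sell 42 units at 9, so PS = ½ · (9 - 3.75) · 42 = 110.25.
Change in producer surplus = 110.25 - 812.25 = -702.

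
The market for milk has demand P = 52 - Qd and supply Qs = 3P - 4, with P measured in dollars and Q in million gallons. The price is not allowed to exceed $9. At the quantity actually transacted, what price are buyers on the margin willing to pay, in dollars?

Rearranging demand gives Qd = 52 - P. Setting quantity demanded equal to quantity supplied, 52 - P = 3P - 4, gives P* = 14 and Q* = 38.
Because the ceiling (9) lies below the market-clearing price, it is binding.
At P = 9: Qd = 52 - 9 = 43 and Qs = 3·9 - 4 = 23.
Only 23 units reach the market. On the demand curve, the marginal buyer's willingness to pay at Q = 23 is (52 - 23) = 29.

29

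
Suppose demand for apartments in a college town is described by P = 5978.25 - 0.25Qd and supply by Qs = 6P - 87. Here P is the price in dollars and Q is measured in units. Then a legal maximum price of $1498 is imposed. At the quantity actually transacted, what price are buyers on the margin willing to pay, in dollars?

3753

Rearranging demand gives Qd = 23913 - 4P. In a free market, 23913 - 4P = 6P - 87 gives the equilibrium P* = 2400, Q* = 14313.
Because the ceiling (1498) lies below the market-clearing price, it is binding.
At P = 1498: Qd = 23913 - 4·1498 = 17921 and Qs = 6·1498 - 87 = 8901.
Only 8901 units reach the market. On the demand curve, the marginal buyer's willingness to pay at Q = 8901 is (23913 - 8901)/4 = 3753.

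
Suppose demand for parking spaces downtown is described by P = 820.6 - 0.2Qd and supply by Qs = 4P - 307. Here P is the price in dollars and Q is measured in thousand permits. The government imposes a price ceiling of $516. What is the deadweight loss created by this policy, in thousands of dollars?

0

Rearranging demand gives Qd = 4103 - 5P. Setting quantity demanded equal to quantity supplied, 4103 - 5P = 4P - 307, gives P* = 490 and Q* = 1653.
Since 516 is above P* = 490, the ceiling does not bind and the free-market outcome prevails.
Since the control does not bind, no trades are prevented and deadweight loss is zero.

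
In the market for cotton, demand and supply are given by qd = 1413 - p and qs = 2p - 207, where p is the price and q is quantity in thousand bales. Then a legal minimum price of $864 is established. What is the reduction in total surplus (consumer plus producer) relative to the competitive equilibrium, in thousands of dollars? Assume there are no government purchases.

In a free market, 1413 - p = 2p - 207 gives the equilibrium p* = 540, q* = 873.
The floor of 864 is above the equilibrium price 540, so it binds.
At p = 864: qd = 1413 - 864 = 549 and qs = 2·864 - 207 = 1521.
Quantity traded falls to 549. At q = 549 the demand price is 1413 - 549 = 864 and the supply price is (207 + 549)/2 = 378.
Deadweight loss = ½ · (864 - 378) · (873 - 549) = ½ · 486 · 324 = 78732.

78732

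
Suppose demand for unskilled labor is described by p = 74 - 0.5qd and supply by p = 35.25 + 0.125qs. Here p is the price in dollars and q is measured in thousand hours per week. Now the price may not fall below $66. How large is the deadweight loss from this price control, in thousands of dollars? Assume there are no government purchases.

661.25

Rearranging demand gives qd = 148 - 2p; rearranging supply gives qs = 8p - 282. In a free market, 148 - 2p = 8p - 282 gives the equilibrium p* = 43, q* = 62.
Since 66 > 43, the floor is binding.
At p = 66: qd = 148 - 2·66 = 16 and qs = 8·66 - 282 = 246.
Quantity traded falls to 16. At q = 16 the demand price is (148 - 16)/2 = 66 and the supply price is (282 + 16)/8 = 37.25.
Deadweight loss = ½ · (66 - 37.25) · (62 - 16) = ½ · 28.75 · 46 = 661.25.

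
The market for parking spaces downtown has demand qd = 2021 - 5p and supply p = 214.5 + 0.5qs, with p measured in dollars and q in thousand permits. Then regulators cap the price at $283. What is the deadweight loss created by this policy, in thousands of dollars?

Rearranging supply gives qs = 2p - 429. Without the control the market clears where 2021 - 5p = 2p - 429, i.e. p* = 350 and q* = 271.
Because the ceiling (283) lies below the market-clearing price, it is binding.
At p = 283: qd = 2021 - 5·283 = 606 and qs = 2·283 - 429 = 137.
Quantity traded falls to 137. At q = 137 the demand price is (2021 - 137)/5 = 376.8 and the supply price is (429 + 137)/2 = 283.
Deadweight loss = ½ · (376.8 - 283) · (271 - 137) = ½ · 93.8 · 134 = 6284.6.

6284.6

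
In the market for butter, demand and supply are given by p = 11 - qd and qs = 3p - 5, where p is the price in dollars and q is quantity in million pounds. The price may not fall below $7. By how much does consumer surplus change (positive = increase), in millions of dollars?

Rearranging demand gives qd = 11 - p. In a free market, 11 - p = 3p - 5 gives the equilibrium p* = 4, q* = 7.
Since 7 > 4, the floor is binding.
At p = 7: qd = 11 - 7 = 4 and qs = 3·7 - 5 = 16.
Consumer surplus without the control is ½ · (11 - 4) · 7 = 24.5.
With the floor, consumers buy 4 units at 7, so CS = ½ · (11 - 7) · 4 = 8.
Change in consumer surplus = 8 - 24.5 = -16.5.

-16.5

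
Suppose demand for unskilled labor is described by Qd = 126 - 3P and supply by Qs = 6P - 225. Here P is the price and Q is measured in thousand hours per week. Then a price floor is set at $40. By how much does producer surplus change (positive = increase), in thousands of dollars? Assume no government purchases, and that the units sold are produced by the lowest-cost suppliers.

Equilibrium: 126 - 3P = 6P - 225, so 351 = 9P and P* = 39, Q* = 9.
The floor of 40 is above the equilibrium price 39, so it binds.
At P = 40: Qd = 126 - 3·40 = 6 and Qs = 6·40 - 225 = 15.
Producer surplus without the control is ½ · (39 - 37.5) · 9 = 6.75.
With the floor, 6 units are sold at 40. The supply price at Q = 6 is 38.5, so PS = ½ · [(40 - 37.5) + (40 - 38.5)] · 6 = 12.
Change in producer surplus = 12 - 6.75 = 5.25.

5.25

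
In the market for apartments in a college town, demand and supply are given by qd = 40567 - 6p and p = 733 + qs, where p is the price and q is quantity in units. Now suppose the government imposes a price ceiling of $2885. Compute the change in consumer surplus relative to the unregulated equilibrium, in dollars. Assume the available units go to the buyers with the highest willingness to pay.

Rearranging supply gives qs = p - 733. Equilibrium: 40567 - 6p = p - 733, so 41300 = 7p and p* = 5900, q* = 5167.
Since 2885 < 5900, the ceiling is binding.
At p = 2885: qd = 40567 - 6·2885 = 23257 and qs = 2885 - 733 = 2152.
Consumer surplus without the control is ½ · (40567/6 - 5900) · 5167 = 26697889/12.
With the ceiling, 2152 units are sold at 2885 (assume they go to the highest-value buyers). The demand price at q = 2152 is 6402.5, so CS = ½ · [(40567/6 - 2885) + (6402.5 - 2885)] · 2152 = 23866756/3.
Change in consumer surplus = 23866756/3 - 26697889/12 = 5730761.25.

5730761.25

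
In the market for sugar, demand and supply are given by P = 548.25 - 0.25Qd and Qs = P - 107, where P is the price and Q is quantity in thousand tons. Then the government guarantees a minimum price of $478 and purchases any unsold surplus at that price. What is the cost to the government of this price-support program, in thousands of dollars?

43020

Rearranging demand gives Qd = 2193 - 4P. Without the control the market clears where 2193 - 4P = P - 107, i.e. P* = 460 and Q* = 353.
Since 478 > 460, the floor is binding.
At P = 478: Qd = 2193 - 4·478 = 281 and Qs = 478 - 107 = 371.
Surplus = Qs - Qd = 90.
Government expenditure = surplus × support price = 90 × 478 = 43020.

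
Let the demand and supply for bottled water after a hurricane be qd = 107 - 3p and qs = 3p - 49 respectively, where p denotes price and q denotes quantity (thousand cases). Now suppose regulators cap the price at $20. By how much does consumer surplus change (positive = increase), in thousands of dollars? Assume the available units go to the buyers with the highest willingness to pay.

12

Without the control the market clears where 107 - 3p = 3p - 49, i.e. p* = 26 and q* = 29.
Since 20 < 26, the ceiling is binding.
At p = 20: qd = 107 - 3·20 = 47 and qs = 3·20 - 49 = 11.
Consumer surplus without the control is ½ · (107/3 - 26) · 29 = 841/6.
With the ceiling, 11 units are sold at 20 (assume they go to the highest-value buyers). The demand price at q = 11 is 32, so CS = ½ · [(107/3 - 20) + (32 - 20)] · 11 = 913/6.
Change in consumer surplus = 913/6 - 841/6 = 12.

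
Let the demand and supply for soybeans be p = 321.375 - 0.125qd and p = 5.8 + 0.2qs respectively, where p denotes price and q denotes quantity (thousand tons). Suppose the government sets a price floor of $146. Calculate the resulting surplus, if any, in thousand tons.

0

Rearranging demand gives qd = 2571 - 8p; rearranging supply gives qs = 5p - 29. Without the control the market clears where 2571 - 8p = 5p - 29, i.e. p* = 200 and q* = 971.
Since 146 is below p* = 200, the floor does not bind and the free-market outcome prevails.
Since the control does not bind, there is no surplus.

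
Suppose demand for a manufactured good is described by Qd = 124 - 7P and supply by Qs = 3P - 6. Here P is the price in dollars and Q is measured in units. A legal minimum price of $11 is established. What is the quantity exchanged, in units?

33

Equilibrium: 124 - 7P = 3P - 6, so 130 = 10P and P* = 13, Q* = 33.
Since 11 is below P* = 13, the floor does not bind and the free-market outcome prevails.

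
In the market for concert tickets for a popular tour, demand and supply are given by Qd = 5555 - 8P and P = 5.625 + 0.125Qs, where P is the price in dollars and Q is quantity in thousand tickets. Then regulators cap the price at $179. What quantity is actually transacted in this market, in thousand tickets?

Rearranging supply gives Qs = 8P - 45. Equilibrium: 5555 - 8P = 8P - 45, so 5600 = 16P and P* = 350, Q* = 2755.
Because the ceiling (179) lies below the market-clearing price, it is binding.
At P = 179: Qd = 5555 - 8·179 = 4123 and Qs = 8·179 - 45 = 1387.
The quantity actually transacted is the short side, supply: 1387.

1387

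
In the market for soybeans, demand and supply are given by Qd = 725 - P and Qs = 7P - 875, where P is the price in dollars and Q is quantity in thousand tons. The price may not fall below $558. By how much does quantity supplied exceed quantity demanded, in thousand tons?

2864

Setting quantity demanded equal to quantity supplied, 725 - P = 7P - 875, gives P* = 200 and Q* = 525.
Because the floor (558) lies above the market-clearing price, it is binding.
At P = 558: Qd = 725 - 558 = 167 and Qs = 7·558 - 875 = 3031.
Surplus = Qs - Qd = 3031 - 167 = 2864.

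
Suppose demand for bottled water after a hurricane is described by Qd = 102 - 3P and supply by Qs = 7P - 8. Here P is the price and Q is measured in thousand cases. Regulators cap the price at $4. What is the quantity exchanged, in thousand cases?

In a free market, 102 - 3P = 7P - 8 gives the equilibrium P* = 11, Q* = 69.
The ceiling of 4 is below the equilibrium price 11, so it binds.
At P = 4: Qd = 102 - 3·4 = 90 and Qs = 7·4 - 8 = 20.
The quantity actually transacted is the short side, supply: 20.

20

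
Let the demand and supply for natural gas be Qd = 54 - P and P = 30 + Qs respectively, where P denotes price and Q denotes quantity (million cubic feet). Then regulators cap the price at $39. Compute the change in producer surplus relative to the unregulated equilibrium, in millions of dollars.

Rearranging supply gives Qs = P - 30. Without the control the market clears where 54 - P = P - 30, i.e. P* = 42 and Q* = 12.
Because the ceiling (39) lies below the market-clearing price, it is binding.
At P = 39: Qd = 54 - 39 = 15 and Qs = 39 - 30 = 9.
Producer surplus without the control is ½ · (42 - 30) · 12 = 72.
With the ceiling, producers sell 9 units at 39, so PS = ½ · (39 - 30) · 9 = 40.5.
Change in producer surplus = 40.5 - 72 = -31.5.

-31.5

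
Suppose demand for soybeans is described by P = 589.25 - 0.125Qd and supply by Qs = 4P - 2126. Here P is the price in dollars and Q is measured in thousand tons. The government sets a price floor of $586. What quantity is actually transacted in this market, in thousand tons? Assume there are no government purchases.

Rearranging demand gives Qd = 4714 - 8P. Setting quantity demanded equal to quantity supplied, 4714 - 8P = 4P - 2126, gives P* = 570 and Q* = 154.
Since 586 > 570, the floor is binding.
At P = 586: Qd = 4714 - 8·586 = 26 and Qs = 4·586 - 2126 = 218.
The quantity actually transacted is the short side, demand: 26.

26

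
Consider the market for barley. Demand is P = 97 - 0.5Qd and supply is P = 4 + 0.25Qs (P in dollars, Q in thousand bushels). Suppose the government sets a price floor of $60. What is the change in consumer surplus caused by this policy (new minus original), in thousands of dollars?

-2475

Rearranging demand gives Qd = 194 - 2P; rearranging supply gives Qs = 4P - 16. Equilibrium: 194 - 2P = 4P - 16, so 210 = 6P and P* = 35, Q* = 124.
The floor of 60 is above the equilibrium price 35, so it binds.
At P = 60: Qd = 194 - 2·60 = 74 and Qs = 4·60 - 16 = 224.
Consumer surplus without the control is ½ · (97 - 35) · 124 = 3844.
With the floor, consumers buy 74 units at 60, so CS = ½ · (97 - 60) · 74 = 1369.
Change in consumer surplus = 1369 - 3844 = -2475.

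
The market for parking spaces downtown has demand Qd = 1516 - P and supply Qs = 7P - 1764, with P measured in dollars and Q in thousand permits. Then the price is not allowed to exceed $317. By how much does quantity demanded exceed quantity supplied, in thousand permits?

Setting quantity demanded equal to quantity supplied, 1516 - P = 7P - 1764, gives P* = 410 and Q* = 1106.
Because the ceiling (317) lies below the market-clearing price, it is binding.
At P = 317: Qd = 1516 - 317 = 1199 and Qs = 7·317 - 1764 = 455.
Shortage = Qd - Qs = 1199 - 455 = 744.

744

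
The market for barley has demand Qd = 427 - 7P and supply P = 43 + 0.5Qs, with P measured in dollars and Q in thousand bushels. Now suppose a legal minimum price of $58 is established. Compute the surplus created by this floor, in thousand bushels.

Rearranging supply gives Qs = 2P - 86. Setting quantity demanded equal to quantity supplied, 427 - 7P = 2P - 86, gives P* = 57 and Q* = 28.
Since 58 > 57, the floor is binding.
At P = 58: Qd = 427 - 7·58 = 21 and Qs = 2·58 - 86 = 30.
Surplus = Qs - Qd = 30 - 21 = 9.

9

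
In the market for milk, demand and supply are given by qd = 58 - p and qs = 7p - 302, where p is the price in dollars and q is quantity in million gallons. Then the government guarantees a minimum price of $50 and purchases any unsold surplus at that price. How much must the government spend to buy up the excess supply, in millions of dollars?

In a free market, 58 - p = 7p - 302 gives the equilibrium p* = 45, q* = 13.
Since 50 > 45, the floor is binding.
At p = 50: qd = 58 - 50 = 8 and qs = 7·50 - 302 = 48.
Surplus = qs - qd = 40.
Government expenditure = surplus × support price = 40 × 50 = 2000.

2000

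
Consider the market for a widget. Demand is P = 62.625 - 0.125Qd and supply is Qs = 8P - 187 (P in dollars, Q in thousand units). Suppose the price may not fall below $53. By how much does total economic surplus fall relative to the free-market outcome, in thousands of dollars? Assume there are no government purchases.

800

Rearranging demand gives Qd = 501 - 8P. In a free market, 501 - 8P = 8P - 187 gives the equilibrium P* = 43, Q* = 157.
Since 53 > 43, the floor is binding.
At P = 53: Qd = 501 - 8·53 = 77 and Qs = 8·53 - 187 = 237.
Quantity traded falls to 77. At Q = 77 the demand price is (501 - 77)/8 = 53 and the supply price is (187 + 77)/8 = 33.
Deadweight loss = ½ · (53 - 33) · (157 - 77) = ½ · 20 · 80 = 800.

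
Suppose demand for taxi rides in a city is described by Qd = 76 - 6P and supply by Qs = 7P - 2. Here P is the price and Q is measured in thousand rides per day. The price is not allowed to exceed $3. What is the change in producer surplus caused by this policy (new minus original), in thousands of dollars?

-88.5

Equilibrium: 76 - 6P = 7P - 2, so 78 = 13P and P* = 6, Q* = 40.
The ceiling of 3 is below the equilibrium price 6, so it binds.
At P = 3: Qd = 76 - 6·3 = 58 and Qs = 7·3 - 2 = 19.
Producer surplus without the control is ½ · (6 - 2/7) · 40 = 800/7.
With the ceiling, producers sell 19 units at 3, so PS = ½ · (3 - 2/7) · 19 = 361/14.
Change in producer surplus = 361/14 - 800/7 = -88.5.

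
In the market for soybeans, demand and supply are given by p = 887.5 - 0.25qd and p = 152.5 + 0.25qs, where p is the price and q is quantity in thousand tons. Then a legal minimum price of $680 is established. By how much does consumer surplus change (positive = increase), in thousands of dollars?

Rearranging demand gives qd = 3550 - 4p; rearranging supply gives qs = 4p - 610. Without the control the market clears where 3550 - 4p = 4p - 610, i.e. p* = 520 and q* = 1470.
Because the floor (680) lies above the market-clearing price, it is binding.
At p = 680: qd = 3550 - 4·680 = 830 and qs = 4·680 - 610 = 2110.
Consumer surplus without the control is ½ · (887.5 - 520) · 1470 = 270112.5.
With the floor, consumers buy 830 units at 680, so CS = ½ · (887.5 - 680) · 830 = 86112.5.
Change in consumer surplus = 86112.5 - 270112.5 = -184000.

-184000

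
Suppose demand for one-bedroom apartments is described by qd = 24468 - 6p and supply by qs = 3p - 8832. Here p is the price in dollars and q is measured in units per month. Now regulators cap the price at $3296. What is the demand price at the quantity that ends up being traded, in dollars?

3902

Equilibrium: 24468 - 6p = 3p - 8832, so 33300 = 9p and p* = 3700, q* = 2268.
The ceiling of 3296 is below the equilibrium price 3700, so it binds.
At p = 3296: qd = 24468 - 6·3296 = 4692 and qs = 3·3296 - 8832 = 1056.
Only 1056 units reach the market. On the demand curve, the marginal buyer's willingness to pay at q = 1056 is (24468 - 1056)/6 = 3902.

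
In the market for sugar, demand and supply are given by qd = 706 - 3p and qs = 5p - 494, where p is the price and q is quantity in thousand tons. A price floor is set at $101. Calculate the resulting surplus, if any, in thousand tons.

0

Setting quantity demanded equal to quantity supplied, 706 - 3p = 5p - 494, gives p* = 150 and q* = 256.
Since 101 is below p* = 150, the floor does not bind and the free-market outcome prevails.
Since the control does not bind, there is no surplus.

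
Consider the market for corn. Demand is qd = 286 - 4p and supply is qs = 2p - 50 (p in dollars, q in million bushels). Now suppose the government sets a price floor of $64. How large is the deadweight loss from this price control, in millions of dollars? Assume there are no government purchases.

384

Setting quantity demanded equal to quantity supplied, 286 - 4p = 2p - 50, gives p* = 56 and q* = 62.
Because the floor (64) lies above the market-clearing price, it is binding.
At p = 64: qd = 286 - 4·64 = 30 and qs = 2·64 - 50 = 78.
Quantity traded falls to 30. At q = 30 the demand price is (286 - 30)/4 = 64 and the supply price is (50 + 30)/2 = 40.
Deadweight loss = ½ · (64 - 40) · (62 - 30) = ½ · 24 · 32 = 384.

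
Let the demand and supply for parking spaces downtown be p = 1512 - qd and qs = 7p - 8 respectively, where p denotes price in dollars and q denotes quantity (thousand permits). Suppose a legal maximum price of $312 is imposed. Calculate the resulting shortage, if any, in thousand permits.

0

Rearranging demand gives qd = 1512 - p. Without the control the market clears where 1512 - p = 7p - 8, i.e. p* = 190 and q* = 1322.
The ceiling of 312 is above the equilibrium price 190, so it is not binding; the market clears at p* = 190, q* = 1322.
Since the control does not bind, there is no shortage.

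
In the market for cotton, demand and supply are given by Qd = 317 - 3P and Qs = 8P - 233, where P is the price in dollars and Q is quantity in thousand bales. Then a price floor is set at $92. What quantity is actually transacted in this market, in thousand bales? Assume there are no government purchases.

In a free market, 317 - 3P = 8P - 233 gives the equilibrium P* = 50, Q* = 167.
Since 92 > 50, the floor is binding.
At P = 92: Qd = 317 - 3·92 = 41 and Qs = 8·92 - 233 = 503.
The quantity actually transacted is the short side, demand: 41.

41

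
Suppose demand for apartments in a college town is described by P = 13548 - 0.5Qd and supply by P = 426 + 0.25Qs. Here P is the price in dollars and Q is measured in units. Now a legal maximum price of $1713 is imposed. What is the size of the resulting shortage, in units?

Rearranging demand gives Qd = 27096 - 2P; rearranging supply gives Qs = 4P - 1704. Without the control the market clears where 27096 - 2P = 4P - 1704, i.e. P* = 4800 and Q* = 17496.
The ceiling of 1713 is below the equilibrium price 4800, so it binds.
At P = 1713: Qd = 27096 - 2·1713 = 23670 and Qs = 4·1713 - 1704 = 5148.
Shortage = Qd - Qs = 23670 - 5148 = 18522.

18522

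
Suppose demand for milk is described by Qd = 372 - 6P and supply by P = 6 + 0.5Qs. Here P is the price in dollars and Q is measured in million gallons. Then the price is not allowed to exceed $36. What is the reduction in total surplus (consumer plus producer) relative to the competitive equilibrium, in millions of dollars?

192

Rearranging supply gives Qs = 2P - 12. Without the control the market clears where 372 - 6P = 2P - 12, i.e. P* = 48 and Q* = 84.
The ceiling of 36 is below the equilibrium price 48, so it binds.
At P = 36: Qd = 372 - 6·36 = 156 and Qs = 2·36 - 12 = 60.
Quantity traded falls to 60. At Q = 60 the demand price is (372 - 60)/6 = 52 and the supply price is (12 + 60)/2 = 36.
Deadweight loss = ½ · (52 - 36) · (84 - 60) = ½ · 16 · 24 = 192.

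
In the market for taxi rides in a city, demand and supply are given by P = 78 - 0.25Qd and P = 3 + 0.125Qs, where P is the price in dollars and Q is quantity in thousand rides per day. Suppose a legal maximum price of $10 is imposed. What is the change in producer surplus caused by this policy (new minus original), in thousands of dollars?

Rearranging demand gives Qd = 312 - 4P; rearranging supply gives Qs = 8P - 24. Equilibrium: 312 - 4P = 8P - 24, so 336 = 12P and P* = 28, Q* = 200.
Because the ceiling (10) lies below the market-clearing price, it is binding.
At P = 10: Qd = 312 - 4·10 = 272 and Qs = 8·10 - 24 = 56.
Producer surplus without the control is ½ · (28 - 3) · 200 = 2500.
With the ceiling, producers sell 56 units at 10, so PS = ½ · (10 - 3) · 56 = 196.
Change in producer surplus = 196 - 2500 = -2304.

-2304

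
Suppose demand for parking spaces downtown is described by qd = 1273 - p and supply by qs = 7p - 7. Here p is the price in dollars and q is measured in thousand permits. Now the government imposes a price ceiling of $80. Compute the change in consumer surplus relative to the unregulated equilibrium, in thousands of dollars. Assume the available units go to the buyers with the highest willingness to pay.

-112560

Equilibrium: 1273 - p = 7p - 7, so 1280 = 8p and p* = 160, q* = 1113.
Since 80 < 160, the ceiling is binding.
At p = 80: qd = 1273 - 80 = 1193 and qs = 7·80 - 7 = 553.
Consumer surplus without the control is ½ · (1273 - 160) · 1113 = 619384.5.
With the ceiling, 553 units are sold at 80 (assume they go to the highest-value buyers). The demand price at q = 553 is 720, so CS = ½ · [(1273 - 80) + (720 - 80)] · 553 = 506824.5.
Change in consumer surplus = 506824.5 - 619384.5 = -112560.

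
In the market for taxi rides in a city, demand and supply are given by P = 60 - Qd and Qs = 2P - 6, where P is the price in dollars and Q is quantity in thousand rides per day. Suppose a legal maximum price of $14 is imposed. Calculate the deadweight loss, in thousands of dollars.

Rearranging demand gives Qd = 60 - P. Without the control the market clears where 60 - P = 2P - 6, i.e. P* = 22 and Q* = 38.
The ceiling of 14 is below the equilibrium price 22, so it binds.
At P = 14: Qd = 60 - 14 = 46 and Qs = 2·14 - 6 = 22.
Quantity traded falls to 22. At Q = 22 the demand price is 60 - 22 = 38 and the supply price is (6 + 22)/2 = 14.
Deadweight loss = ½ · (38 - 14) · (38 - 22) = ½ · 24 · 16 = 192.

192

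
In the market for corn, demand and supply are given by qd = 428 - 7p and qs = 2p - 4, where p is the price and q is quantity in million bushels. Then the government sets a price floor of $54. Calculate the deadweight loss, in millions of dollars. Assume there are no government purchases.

567

Setting quantity demanded equal to quantity supplied, 428 - 7p = 2p - 4, gives p* = 48 and q* = 92.
Because the floor (54) lies above the market-clearing price, it is binding.
At p = 54: qd = 428 - 7·54 = 50 and qs = 2·54 - 4 = 104.
Quantity traded falls to 50. At q = 50 the demand price is (428 - 50)/7 = 54 and the supply price is (4 + 50)/2 = 27.
Deadweight loss = ½ · (54 - 27) · (92 - 50) = ½ · 27 · 42 = 567.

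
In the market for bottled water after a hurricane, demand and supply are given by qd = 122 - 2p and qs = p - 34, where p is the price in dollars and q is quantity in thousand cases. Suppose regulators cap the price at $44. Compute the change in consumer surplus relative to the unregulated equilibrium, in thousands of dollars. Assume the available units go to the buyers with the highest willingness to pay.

Setting quantity demanded equal to quantity supplied, 122 - 2p = p - 34, gives p* = 52 and q* = 18.
Since 44 < 52, the ceiling is binding.
At p = 44: qd = 122 - 2·44 = 34 and qs = 44 - 34 = 10.
Consumer surplus without the control is ½ · (61 - 52) · 18 = 81.
With the ceiling, 10 units are sold at 44 (assume they go to the highest-value buyers). The demand price at q = 10 is 56, so CS = ½ · [(61 - 44) + (56 - 44)] · 10 = 145.
Change in consumer surplus = 145 - 81 = 64.

64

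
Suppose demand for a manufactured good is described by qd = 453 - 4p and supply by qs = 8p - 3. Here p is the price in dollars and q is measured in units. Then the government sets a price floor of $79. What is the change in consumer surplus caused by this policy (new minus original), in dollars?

In a free market, 453 - 4p = 8p - 3 gives the equilibrium p* = 38, q* = 301.
Because the floor (79) lies above the market-clearing price, it is binding.
At p = 79: qd = 453 - 4·79 = 137 and qs = 8·79 - 3 = 629.
Consumer surplus without the control is ½ · (113.25 - 38) · 301 = 11325.125.
With the floor, consumers buy 137 units at 79, so CS = ½ · (113.25 - 79) · 137 = 2346.125.
Change in consumer surplus = 2346.125 - 11325.125 = -8979.

-8979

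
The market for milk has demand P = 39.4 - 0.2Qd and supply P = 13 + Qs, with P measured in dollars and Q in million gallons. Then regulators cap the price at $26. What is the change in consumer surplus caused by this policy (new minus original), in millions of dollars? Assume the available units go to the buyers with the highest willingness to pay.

108.9

Rearranging demand gives Qd = 197 - 5P; rearranging supply gives Qs = P - 13. In a free market, 197 - 5P = P - 13 gives the equilibrium P* = 35, Q* = 22.
The ceiling of 26 is below the equilibrium price 35, so it binds.
At P = 26: Qd = 197 - 5·26 = 67 and Qs = 26 - 13 = 13.
Consumer surplus without the control is ½ · (39.4 - 35) · 22 = 48.4.
With the ceiling, 13 units are sold at 26 (assume they go to the highest-value buyers). The demand price at Q = 13 is 36.8, so CS = ½ · [(39.4 - 26) + (36.8 - 26)] · 13 = 157.3.
Change in consumer surplus = 157.3 - 48.4 = 108.9.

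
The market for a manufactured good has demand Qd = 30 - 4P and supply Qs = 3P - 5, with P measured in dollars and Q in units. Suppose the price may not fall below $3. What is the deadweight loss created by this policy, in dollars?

In a free market, 30 - 4P = 3P - 5 gives the equilibrium P* = 5, Q* = 10.
The floor of 3 is below the equilibrium price 5, so it is not binding; the market clears at P* = 5, Q* = 10.
Since the control does not bind, no trades are prevented and deadweight loss is zero.

0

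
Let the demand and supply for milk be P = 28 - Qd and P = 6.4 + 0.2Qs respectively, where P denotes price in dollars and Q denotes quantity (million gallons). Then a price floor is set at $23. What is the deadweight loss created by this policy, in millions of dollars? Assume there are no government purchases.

Rearranging demand gives Qd = 28 - P; rearranging supply gives Qs = 5P - 32. Without the control the market clears where 28 - P = 5P - 32, i.e. P* = 10 and Q* = 18.
Because the floor (23) lies above the market-clearing price, it is binding.
At P = 23: Qd = 28 - 23 = 5 and Qs = 5·23 - 32 = 83.
Quantity traded falls to 5. At Q = 5 the demand price is 28 - 5 = 23 and the supply price is (32 + 5)/5 = 7.4.
Deadweight loss = ½ · (23 - 7.4) · (18 - 5) = ½ · 15.6 · 13 = 101.4.

101.4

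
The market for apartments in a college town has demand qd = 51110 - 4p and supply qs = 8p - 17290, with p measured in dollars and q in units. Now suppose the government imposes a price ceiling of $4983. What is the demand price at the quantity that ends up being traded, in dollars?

In a free market, 51110 - 4p = 8p - 17290 gives the equilibrium p* = 5700, q* = 28310.
Because the ceiling (4983) lies below the market-clearing price, it is binding.
At p = 4983: qd = 51110 - 4·4983 = 31178 and qs = 8·4983 - 17290 = 22574.
Only 22574 units reach the market. On the demand curve, the marginal buyer's willingness to pay at q = 22574 is (51110 - 22574)/4 = 7134.

7134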